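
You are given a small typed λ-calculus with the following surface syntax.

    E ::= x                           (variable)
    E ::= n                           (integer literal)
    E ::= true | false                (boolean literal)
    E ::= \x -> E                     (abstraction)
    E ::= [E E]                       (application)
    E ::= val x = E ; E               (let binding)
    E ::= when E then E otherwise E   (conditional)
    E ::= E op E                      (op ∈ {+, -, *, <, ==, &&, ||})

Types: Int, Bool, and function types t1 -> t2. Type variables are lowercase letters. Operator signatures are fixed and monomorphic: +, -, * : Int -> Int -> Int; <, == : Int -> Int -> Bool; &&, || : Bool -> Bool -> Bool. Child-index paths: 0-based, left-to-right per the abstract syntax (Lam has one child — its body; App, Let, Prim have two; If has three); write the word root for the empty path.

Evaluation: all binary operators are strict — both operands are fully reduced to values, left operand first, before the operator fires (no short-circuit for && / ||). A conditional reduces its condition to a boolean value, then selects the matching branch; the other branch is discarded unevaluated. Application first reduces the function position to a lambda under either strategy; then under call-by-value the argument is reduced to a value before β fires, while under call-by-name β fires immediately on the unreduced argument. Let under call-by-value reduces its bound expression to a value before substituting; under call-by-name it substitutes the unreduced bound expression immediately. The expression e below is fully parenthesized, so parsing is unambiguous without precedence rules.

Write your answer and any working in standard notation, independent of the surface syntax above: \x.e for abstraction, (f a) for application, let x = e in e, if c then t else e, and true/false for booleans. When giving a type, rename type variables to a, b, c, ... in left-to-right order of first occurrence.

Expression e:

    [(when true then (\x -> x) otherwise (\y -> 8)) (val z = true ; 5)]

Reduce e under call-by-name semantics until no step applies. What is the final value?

Trace:
step 0: ((if true then (\x.x) else (\y.8)) (let z = true in 5))
step 1: [if@0] ((\x.x) (let z = true in 5))
step 2: [beta@root] (let z = true in 5)
step 3: [let@root] 5

Answer: 5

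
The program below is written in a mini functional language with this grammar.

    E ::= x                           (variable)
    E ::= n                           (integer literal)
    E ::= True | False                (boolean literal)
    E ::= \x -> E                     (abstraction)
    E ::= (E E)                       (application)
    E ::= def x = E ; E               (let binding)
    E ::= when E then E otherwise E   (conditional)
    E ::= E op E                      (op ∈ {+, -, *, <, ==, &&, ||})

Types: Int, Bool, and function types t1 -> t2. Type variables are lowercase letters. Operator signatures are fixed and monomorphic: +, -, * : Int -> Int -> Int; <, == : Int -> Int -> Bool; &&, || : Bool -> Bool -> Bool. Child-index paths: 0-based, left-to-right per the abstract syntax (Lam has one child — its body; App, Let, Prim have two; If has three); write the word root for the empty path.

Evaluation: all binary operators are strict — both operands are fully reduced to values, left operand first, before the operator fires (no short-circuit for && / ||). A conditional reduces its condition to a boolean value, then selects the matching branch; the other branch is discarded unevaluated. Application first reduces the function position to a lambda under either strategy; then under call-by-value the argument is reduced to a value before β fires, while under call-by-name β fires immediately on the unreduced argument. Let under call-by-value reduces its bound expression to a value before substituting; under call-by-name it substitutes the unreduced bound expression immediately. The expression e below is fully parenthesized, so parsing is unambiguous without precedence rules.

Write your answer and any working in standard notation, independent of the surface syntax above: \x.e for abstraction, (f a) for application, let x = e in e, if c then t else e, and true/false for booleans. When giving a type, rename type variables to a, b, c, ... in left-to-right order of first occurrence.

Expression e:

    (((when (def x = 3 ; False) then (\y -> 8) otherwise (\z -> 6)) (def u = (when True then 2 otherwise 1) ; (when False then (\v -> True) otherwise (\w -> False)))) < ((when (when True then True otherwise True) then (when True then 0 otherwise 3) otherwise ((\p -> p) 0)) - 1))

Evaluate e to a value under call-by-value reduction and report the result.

Working:
step 0: (((if (let x = 3 in false) then (\y.8) else (\z.6)) (let u = (if true then 2 else 1) in (if false then (\v.true) else (\w.false)))) < ((if (if true then true else true) then (if true then 0 else 3) else ((\p.p) 0)) - 1))
step 1: [let@0.0.0] (((if false then (\y.8) else (\z.6)) (let u = (if true then 2 else 1) in (if false then (\v.true) else (\w.false)))) < ((if (if true then true else true) then (if true then 0 else 3) else ((\p.p) 0)) - 1))
step 2: [if@0.0] (((\z.6) (let u = (if true then 2 else 1) in (if false then (\v.true) else (\w.false)))) < ((if (if true then true else true) then (if true then 0 else 3) else ((\p.p) 0)) - 1))
step 3: [if@0.1.0] (((\z.6) (let u = 2 in (if false then (\v.true) else (\w.false)))) < ((if (if true then true else true) then (if true then 0 else 3) else ((\p.p) 0)) - 1))
step 4: [let@0.1] (((\z.6) (if false then (\v.true) else (\w.false))) < ((if (if true then true else true) then (if true then 0 else 3) else ((\p.p) 0)) - 1))
step 5: [if@0.1] (((\z.6) (\w.false)) < ((if (if true then true else true) then (if true then 0 else 3) else ((\p.p) 0)) - 1))
step 6: [beta@0] (6 < ((if (if true then true else true) then (if true then 0 else 3) else ((\p.p) 0)) - 1))
step 7: [if@1.0.0] (6 < ((if true then (if true then 0 else 3) else ((\p.p) 0)) - 1))
step 8: [if@1.0] (6 < ((if true then 0 else 3) - 1))
step 9: [if@1.0] (6 < (0 - 1))
step 10: [delta@1] (6 < -1)
step 11: [delta@root] false

Answer: false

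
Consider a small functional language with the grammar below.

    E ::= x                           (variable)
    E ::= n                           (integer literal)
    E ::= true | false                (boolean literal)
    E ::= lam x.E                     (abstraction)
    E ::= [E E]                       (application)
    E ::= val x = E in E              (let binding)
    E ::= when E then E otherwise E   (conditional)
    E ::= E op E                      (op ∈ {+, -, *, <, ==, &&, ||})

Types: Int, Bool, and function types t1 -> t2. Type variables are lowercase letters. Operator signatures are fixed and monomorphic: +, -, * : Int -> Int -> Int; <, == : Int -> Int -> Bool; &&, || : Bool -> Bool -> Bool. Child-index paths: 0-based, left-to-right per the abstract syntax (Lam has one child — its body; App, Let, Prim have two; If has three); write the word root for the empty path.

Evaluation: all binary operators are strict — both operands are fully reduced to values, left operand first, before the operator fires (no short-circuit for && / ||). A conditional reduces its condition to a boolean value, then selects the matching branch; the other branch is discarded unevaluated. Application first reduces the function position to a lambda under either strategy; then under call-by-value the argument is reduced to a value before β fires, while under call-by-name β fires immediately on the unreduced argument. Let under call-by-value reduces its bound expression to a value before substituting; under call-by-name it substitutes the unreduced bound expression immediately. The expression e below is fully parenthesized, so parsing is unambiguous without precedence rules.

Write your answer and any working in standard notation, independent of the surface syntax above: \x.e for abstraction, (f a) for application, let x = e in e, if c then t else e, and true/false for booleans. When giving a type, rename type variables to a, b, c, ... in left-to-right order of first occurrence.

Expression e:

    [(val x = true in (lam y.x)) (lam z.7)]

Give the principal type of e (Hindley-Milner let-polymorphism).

Answer: Bool

Working:
let x : Bool
x : Bool
\y._ : a -> Bool
\z._ : b -> Int
  unify a -> Bool ~ (b -> Int) -> c
  unify a ~ b -> Int
  unify Bool ~ c
_ _ : Bool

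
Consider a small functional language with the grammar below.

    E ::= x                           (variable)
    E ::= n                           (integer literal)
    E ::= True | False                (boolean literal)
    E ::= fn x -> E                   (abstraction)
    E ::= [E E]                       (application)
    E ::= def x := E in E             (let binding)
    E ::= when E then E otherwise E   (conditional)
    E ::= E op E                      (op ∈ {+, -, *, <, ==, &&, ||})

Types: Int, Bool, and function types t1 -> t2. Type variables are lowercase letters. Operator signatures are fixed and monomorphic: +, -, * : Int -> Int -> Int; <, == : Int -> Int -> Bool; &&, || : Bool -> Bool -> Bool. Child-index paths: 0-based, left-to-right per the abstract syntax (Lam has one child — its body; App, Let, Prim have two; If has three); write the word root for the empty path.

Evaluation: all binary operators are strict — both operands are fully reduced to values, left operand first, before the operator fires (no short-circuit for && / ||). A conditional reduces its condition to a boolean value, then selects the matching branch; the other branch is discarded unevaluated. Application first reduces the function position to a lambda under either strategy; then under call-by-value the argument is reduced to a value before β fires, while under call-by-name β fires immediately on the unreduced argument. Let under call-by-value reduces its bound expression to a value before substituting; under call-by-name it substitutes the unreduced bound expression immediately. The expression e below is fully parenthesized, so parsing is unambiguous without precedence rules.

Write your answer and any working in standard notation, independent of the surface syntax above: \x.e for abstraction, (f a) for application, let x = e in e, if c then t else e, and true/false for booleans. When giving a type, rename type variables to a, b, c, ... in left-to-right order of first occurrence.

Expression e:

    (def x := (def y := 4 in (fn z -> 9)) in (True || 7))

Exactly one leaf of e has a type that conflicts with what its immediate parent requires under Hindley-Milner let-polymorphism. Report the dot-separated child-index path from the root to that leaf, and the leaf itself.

Working:
let y : Int
\z._ : a -> Int
let x : forall. a -> Int
  unify Bool ~ Bool
  unify Int ~ Bool
  FAIL: mismatch Int ~ Bool

Answer: 1.1 : 7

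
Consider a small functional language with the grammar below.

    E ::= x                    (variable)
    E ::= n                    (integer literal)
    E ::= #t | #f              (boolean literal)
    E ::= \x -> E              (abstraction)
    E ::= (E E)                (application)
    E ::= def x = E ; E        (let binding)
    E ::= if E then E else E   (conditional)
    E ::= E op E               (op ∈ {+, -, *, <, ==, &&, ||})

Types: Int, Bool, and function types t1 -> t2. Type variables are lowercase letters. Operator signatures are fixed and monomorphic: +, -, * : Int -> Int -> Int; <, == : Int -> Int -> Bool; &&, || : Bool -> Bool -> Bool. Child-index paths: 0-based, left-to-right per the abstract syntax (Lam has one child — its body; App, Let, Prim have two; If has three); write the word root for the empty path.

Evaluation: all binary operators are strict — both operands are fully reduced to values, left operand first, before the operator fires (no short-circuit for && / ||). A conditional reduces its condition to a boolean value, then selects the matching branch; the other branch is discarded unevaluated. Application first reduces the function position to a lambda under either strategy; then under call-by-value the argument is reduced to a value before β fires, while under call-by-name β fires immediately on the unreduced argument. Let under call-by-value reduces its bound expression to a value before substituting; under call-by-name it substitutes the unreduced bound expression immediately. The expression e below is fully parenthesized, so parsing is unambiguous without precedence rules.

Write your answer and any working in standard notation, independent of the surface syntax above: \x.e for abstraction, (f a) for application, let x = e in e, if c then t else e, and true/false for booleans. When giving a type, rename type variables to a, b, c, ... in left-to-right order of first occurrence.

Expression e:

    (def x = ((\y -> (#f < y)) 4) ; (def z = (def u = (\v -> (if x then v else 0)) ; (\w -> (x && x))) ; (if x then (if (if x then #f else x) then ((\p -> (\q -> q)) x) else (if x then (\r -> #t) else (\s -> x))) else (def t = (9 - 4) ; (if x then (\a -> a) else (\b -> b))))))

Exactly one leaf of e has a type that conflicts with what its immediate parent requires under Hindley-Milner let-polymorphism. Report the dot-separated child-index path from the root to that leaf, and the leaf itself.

Answer: 0.0.0.0 : false

Derivation:
  unify Bool ~ Int
  FAIL: mismatch Bool ~ Int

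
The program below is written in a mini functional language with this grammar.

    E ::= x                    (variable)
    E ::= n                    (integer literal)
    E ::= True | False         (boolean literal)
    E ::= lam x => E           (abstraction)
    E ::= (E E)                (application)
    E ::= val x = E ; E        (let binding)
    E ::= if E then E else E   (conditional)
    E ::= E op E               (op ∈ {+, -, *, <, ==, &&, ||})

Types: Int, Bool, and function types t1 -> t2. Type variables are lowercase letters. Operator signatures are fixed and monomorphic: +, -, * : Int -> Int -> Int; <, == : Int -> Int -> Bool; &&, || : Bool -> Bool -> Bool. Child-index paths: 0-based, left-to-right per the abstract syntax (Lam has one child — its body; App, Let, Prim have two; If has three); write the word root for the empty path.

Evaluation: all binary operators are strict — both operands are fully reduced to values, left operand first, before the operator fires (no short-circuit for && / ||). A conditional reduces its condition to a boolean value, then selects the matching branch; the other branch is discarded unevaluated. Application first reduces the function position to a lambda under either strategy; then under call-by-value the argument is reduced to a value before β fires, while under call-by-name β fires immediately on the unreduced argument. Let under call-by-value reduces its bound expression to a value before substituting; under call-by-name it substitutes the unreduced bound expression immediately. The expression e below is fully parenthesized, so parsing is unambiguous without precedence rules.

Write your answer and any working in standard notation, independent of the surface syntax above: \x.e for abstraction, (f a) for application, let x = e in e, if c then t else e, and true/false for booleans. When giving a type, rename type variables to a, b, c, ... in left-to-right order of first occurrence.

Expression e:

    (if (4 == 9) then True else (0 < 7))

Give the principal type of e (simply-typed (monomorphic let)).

Answer: Bool

Derivation:
  unify Int ~ Int
  unify Int ~ Int
  unify Bool ~ Bool
  unify Int ~ Int
  unify Int ~ Int
  unify Bool ~ Bool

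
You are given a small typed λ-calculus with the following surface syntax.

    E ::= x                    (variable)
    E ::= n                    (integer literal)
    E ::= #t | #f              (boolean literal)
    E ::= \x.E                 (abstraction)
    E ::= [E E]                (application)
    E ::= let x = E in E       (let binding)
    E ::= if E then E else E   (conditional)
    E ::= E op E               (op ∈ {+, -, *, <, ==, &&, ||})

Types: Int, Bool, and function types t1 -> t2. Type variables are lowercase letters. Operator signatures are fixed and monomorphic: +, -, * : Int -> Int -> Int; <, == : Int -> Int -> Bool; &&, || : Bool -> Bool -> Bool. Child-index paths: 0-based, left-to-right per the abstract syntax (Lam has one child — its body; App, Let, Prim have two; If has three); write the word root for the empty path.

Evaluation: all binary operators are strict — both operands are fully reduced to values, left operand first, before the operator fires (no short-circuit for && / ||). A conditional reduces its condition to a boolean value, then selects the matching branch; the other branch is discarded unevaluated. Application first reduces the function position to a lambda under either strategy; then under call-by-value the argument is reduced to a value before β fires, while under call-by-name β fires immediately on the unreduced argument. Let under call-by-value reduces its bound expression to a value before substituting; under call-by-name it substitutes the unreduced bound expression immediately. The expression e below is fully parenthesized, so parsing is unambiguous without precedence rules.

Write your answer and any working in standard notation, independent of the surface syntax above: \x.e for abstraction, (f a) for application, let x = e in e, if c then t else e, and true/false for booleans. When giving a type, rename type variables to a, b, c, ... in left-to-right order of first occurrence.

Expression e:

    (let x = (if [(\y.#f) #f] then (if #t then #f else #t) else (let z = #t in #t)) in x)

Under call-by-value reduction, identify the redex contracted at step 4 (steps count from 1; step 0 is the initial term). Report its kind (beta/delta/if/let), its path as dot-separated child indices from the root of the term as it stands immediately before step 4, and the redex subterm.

Trace:
step 0: (let x = (if ((\y.false) false) then (if true then false else true) else (let z = true in true)) in x)
step 1: [beta@0.0] (let x = (if false then (if true then false else true) else (let z = true in true)) in x)
step 2: [if@0] (let x = (let z = true in true) in x)
step 3: [let@0] (let x = true in x)
step 4: [let@root] true

Answer: let at root : (let x = true in x)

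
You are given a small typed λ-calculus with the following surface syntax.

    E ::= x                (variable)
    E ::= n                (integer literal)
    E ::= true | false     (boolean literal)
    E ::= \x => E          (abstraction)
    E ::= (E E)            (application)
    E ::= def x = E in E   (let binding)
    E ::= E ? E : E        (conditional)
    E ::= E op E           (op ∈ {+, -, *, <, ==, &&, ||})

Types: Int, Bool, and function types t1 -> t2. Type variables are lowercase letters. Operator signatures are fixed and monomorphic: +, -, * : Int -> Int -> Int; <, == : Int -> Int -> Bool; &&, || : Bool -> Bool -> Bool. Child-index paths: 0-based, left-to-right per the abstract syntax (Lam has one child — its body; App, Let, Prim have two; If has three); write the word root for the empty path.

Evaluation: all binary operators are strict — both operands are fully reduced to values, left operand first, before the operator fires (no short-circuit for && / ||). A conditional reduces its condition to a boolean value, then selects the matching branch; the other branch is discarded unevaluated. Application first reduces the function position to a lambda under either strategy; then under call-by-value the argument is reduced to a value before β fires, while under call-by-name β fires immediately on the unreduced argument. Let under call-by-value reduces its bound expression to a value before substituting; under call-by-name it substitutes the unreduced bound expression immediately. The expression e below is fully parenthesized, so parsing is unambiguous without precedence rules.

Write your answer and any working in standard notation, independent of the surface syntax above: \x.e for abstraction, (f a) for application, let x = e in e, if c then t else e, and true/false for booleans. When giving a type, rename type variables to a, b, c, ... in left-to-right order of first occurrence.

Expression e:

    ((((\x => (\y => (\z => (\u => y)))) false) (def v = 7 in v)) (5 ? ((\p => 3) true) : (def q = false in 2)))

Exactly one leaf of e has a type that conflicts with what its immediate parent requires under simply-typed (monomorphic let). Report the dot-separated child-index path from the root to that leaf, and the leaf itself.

Trace:
y : b
\u._ : d -> b
\z._ : c -> d -> b
\y._ : b -> c -> d -> b
\x._ : a -> b -> c -> d -> b
  unify a -> b -> c -> d -> b ~ Bool -> e
  unify a ~ Bool
  unify b -> c -> d -> b ~ e
_ _ : b -> c -> d -> b
let v : Int
v : Int
  unify b -> c -> d -> b ~ Int -> f
  unify b ~ Int
  unify c -> d -> Int ~ f
_ _ : c -> d -> Int
  unify Int ~ Bool
  FAIL: mismatch Int ~ Bool

Answer: 1.0 : 5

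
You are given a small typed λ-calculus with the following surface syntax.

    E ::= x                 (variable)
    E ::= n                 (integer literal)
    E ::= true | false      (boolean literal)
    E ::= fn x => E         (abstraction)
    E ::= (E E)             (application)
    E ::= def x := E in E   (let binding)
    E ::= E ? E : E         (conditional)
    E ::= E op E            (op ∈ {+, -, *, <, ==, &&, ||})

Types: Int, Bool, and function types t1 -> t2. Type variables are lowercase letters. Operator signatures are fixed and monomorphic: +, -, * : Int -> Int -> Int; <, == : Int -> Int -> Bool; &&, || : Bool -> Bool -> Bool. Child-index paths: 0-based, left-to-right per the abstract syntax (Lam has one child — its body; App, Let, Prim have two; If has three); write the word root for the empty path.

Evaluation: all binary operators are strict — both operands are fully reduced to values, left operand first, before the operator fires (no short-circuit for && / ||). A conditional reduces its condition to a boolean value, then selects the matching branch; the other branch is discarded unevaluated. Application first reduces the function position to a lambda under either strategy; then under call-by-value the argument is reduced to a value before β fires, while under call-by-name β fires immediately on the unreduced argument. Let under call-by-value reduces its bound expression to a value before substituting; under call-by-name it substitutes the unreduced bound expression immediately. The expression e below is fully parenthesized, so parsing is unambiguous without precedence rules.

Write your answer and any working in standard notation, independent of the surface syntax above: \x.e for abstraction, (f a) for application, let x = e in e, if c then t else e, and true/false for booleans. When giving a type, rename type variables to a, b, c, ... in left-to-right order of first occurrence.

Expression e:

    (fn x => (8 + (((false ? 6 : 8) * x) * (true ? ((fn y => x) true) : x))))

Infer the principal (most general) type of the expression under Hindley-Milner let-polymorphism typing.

Working:
  unify Int ~ Int
  unify Bool ~ Bool
  unify Int ~ Int
  unify Int ~ Int
x : a
  unify a ~ Int
  unify Int ~ Int
  unify Bool ~ Bool
x : Int
\y._ : b -> Int
  unify b -> Int ~ Bool -> c
  unify b ~ Bool
  unify Int ~ c
_ _ : Int
x : Int
  unify Int ~ Int
  unify Int ~ Int
  unify Int ~ Int
\x._ : Int -> Int

Answer: Int -> Int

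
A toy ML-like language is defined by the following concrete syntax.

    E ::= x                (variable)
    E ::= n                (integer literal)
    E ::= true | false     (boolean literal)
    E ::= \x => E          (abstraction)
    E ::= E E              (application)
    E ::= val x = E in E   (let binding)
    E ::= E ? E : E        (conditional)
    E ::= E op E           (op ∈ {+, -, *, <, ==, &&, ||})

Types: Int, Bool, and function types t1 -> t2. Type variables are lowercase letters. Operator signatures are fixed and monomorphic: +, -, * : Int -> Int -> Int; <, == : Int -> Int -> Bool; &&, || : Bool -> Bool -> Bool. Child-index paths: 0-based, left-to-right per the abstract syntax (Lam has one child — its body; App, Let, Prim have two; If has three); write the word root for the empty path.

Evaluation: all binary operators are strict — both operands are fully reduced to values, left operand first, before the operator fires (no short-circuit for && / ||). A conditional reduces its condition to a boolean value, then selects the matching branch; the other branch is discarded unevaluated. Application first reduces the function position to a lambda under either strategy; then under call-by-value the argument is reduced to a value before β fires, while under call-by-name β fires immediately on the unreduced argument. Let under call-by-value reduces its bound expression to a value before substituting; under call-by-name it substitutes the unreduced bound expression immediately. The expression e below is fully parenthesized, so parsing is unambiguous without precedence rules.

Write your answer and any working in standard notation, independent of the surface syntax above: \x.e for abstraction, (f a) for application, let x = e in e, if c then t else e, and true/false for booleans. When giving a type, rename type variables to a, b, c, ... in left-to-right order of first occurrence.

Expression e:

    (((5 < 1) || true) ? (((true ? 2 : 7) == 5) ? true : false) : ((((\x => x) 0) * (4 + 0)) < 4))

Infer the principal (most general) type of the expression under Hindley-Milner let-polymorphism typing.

Answer: Bool

Working:
  unify Int ~ Int
  unify Int ~ Int
  unify Bool ~ Bool
  unify Bool ~ Bool
  unify Bool ~ Bool
  unify Bool ~ Bool
  unify Int ~ Int
  unify Int ~ Int
  unify Int ~ Int
  unify Bool ~ Bool
  unify Bool ~ Bool
x : a
\x._ : a -> a
  unify a -> a ~ Int -> b
  unify a ~ Int
  unify Int ~ b
_ _ : Int
  unify Int ~ Int
  unify Int ~ Int
  unify Int ~ Int
  unify Int ~ Int
  unify Int ~ Int
  unify Int ~ Int
  unify Bool ~ Bool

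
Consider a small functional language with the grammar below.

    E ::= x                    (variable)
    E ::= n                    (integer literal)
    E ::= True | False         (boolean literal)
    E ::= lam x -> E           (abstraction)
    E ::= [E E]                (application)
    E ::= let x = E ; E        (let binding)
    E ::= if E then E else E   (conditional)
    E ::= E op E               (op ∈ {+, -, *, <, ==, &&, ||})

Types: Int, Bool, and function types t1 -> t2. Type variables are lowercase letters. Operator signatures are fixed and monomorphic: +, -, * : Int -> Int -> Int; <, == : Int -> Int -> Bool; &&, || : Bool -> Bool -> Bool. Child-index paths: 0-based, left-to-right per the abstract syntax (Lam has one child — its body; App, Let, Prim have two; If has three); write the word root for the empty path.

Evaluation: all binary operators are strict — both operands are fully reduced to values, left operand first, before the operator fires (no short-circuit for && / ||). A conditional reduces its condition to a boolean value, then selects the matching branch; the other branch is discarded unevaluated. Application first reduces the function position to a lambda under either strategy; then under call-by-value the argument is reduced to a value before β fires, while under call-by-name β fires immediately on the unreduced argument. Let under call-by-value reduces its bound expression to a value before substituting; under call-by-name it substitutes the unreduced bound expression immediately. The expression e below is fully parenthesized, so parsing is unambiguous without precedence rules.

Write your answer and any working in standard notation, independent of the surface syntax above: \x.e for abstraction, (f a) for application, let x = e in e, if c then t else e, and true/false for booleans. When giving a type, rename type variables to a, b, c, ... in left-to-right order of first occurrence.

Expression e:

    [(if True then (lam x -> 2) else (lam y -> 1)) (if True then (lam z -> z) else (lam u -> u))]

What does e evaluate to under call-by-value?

Answer: 2

Derivation:
step 0: ((if true then (\x.2) else (\y.1)) (if true then (\z.z) else (\u.u)))
step 1: [if@0] ((\x.2) (if true then (\z.z) else (\u.u)))
step 2: [if@1] ((\x.2) (\z.z))
step 3: [beta@root] 2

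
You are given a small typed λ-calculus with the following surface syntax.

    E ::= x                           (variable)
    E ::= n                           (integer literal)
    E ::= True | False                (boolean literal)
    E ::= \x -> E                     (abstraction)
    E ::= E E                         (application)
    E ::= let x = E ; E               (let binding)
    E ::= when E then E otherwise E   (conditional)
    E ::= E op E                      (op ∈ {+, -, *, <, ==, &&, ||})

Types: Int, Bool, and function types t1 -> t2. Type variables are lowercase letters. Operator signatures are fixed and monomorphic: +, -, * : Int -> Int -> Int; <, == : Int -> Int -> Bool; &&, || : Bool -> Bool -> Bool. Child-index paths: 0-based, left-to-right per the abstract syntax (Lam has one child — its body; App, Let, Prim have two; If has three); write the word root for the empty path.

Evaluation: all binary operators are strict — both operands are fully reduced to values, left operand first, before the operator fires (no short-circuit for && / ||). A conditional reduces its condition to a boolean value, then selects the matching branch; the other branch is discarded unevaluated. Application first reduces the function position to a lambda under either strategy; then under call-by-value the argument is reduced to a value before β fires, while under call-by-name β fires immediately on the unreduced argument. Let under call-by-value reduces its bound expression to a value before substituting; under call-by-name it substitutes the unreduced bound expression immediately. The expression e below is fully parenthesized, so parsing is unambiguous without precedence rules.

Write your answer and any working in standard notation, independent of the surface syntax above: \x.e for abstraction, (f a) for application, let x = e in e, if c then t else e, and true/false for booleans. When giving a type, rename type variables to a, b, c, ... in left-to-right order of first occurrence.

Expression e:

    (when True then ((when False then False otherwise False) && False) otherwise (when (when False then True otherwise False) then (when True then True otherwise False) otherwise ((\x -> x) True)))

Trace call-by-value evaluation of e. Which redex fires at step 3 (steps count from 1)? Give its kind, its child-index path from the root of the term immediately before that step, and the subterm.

Derivation:
step 0: (if true then ((if false then false else false) && false) else (if (if false then true else false) then (if true then true else false) else ((\x.x) true)))
step 1: [if@root] ((if false then false else false) && false)
step 2: [if@0] (false && false)
step 3: [delta@root] false

Answer: delta at root : (false && false)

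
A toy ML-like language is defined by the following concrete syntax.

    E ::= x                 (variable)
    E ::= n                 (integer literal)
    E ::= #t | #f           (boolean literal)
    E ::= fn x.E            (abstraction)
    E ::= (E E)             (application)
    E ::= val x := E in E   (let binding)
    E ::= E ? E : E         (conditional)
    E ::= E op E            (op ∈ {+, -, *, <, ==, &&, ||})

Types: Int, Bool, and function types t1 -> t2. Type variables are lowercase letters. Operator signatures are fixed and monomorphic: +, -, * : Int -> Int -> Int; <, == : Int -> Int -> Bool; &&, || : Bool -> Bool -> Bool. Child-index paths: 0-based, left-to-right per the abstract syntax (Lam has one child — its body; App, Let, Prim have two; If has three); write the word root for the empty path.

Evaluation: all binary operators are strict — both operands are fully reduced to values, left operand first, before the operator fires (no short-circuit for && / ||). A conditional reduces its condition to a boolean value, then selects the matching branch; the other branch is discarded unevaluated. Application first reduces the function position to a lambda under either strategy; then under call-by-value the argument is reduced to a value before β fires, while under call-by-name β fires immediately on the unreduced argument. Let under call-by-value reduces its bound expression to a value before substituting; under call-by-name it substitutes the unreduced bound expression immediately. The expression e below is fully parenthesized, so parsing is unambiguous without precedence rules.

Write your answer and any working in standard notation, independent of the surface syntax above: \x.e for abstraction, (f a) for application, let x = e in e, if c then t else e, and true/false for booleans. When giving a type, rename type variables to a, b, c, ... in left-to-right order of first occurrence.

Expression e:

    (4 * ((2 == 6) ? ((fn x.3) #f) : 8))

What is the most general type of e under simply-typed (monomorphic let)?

Trace:
  unify Int ~ Int
  unify Int ~ Int
  unify Int ~ Int
  unify Bool ~ Bool
\x._ : a -> Int
  unify a -> Int ~ Bool -> b
  unify a ~ Bool
  unify Int ~ b
_ _ : Int
  unify Int ~ Int
  unify Int ~ Int

Answer: Int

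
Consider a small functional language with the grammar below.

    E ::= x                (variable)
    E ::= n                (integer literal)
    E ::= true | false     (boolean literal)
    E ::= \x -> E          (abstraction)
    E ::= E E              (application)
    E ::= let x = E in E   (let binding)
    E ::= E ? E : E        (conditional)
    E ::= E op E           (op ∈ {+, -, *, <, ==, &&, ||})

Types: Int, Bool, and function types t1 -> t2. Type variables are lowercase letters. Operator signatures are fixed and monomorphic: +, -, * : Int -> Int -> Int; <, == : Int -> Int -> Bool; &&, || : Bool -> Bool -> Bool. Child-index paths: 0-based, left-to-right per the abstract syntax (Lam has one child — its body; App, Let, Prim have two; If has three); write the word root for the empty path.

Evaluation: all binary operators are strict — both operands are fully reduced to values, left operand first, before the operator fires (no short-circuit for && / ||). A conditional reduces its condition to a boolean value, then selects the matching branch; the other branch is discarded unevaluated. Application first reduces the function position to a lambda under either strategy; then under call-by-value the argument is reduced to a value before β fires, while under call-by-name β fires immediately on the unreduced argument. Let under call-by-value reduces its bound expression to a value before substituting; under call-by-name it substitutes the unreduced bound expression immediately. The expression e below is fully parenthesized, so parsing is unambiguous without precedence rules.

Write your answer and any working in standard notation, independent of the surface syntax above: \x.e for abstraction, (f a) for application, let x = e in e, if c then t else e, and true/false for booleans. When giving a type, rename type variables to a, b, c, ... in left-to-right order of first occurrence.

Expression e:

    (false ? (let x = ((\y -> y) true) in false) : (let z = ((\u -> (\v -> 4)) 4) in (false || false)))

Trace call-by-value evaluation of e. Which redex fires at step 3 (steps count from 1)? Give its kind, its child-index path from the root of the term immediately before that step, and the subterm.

Answer: let at root : (let z = (\v.4) in (false || false))

Trace:
step 0: (if false then (let x = ((\y.y) true) in false) else (let z = ((\u.(\v.4)) 4) in (false || false)))
step 1: [if@root] (let z = ((\u.(\v.4)) 4) in (false || false))
step 2: [beta@0] (let z = (\v.4) in (false || false))
step 3: [let@root] (false || false)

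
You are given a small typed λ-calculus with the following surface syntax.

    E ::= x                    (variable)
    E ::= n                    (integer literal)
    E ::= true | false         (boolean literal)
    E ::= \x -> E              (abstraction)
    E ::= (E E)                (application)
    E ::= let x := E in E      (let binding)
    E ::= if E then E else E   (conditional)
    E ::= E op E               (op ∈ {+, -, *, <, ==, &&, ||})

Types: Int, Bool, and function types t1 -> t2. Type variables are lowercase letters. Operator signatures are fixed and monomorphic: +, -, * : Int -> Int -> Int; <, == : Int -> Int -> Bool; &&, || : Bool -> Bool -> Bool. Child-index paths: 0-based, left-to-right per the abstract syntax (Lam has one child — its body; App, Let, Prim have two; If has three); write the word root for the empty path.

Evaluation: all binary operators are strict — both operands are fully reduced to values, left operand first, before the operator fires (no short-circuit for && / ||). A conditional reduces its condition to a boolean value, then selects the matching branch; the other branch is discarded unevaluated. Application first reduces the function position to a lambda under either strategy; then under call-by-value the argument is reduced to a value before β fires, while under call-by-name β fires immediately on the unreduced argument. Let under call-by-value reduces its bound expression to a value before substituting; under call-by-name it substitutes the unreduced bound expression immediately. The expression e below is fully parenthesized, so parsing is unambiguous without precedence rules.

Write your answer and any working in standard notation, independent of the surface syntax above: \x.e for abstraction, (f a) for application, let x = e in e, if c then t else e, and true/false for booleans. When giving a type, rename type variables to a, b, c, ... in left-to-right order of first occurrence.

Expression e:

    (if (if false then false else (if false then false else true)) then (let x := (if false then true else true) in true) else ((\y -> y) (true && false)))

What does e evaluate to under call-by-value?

Answer: true

Working:
step 0: (if (if false then false else (if false then false else true)) then (let x = (if false then true else true) in true) else ((\y.y) (true && false)))
step 1: [if@0] (if (if false then false else true) then (let x = (if false then true else true) in true) else ((\y.y) (true && false)))
step 2: [if@0] (if true then (let x = (if false then true else true) in true) else ((\y.y) (true && false)))
step 3: [if@root] (let x = (if false then true else true) in true)
step 4: [if@0] (let x = true in true)
step 5: [let@root] true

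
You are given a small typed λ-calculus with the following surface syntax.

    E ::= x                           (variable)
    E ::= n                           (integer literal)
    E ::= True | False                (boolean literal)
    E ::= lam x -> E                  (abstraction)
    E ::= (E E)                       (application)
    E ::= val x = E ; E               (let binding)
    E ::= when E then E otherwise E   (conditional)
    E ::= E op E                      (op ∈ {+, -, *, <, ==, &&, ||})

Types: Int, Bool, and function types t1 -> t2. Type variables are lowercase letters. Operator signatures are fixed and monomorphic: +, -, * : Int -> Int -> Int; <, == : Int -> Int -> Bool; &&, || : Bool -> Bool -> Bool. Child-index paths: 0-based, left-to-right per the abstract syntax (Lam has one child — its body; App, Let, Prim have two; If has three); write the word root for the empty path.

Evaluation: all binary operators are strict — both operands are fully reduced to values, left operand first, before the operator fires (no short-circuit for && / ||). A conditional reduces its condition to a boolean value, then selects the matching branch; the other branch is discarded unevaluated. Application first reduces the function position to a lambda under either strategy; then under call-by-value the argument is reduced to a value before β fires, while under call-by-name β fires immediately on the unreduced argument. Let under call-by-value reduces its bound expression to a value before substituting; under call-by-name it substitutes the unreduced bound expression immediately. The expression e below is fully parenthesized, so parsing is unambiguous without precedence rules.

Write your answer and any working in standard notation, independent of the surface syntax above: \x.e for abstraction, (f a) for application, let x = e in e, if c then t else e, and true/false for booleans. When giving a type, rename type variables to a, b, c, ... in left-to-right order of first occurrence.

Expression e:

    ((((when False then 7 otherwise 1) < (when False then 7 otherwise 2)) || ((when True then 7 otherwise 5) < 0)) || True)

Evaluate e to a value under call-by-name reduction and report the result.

Answer: true

Derivation:
step 0: ((((if false then 7 else 1) < (if false then 7 else 2)) || ((if true then 7 else 5) < 0)) || true)
step 1: [if@0.0.0] (((1 < (if false then 7 else 2)) || ((if true then 7 else 5) < 0)) || true)
step 2: [if@0.0.1] (((1 < 2) || ((if true then 7 else 5) < 0)) || true)
step 3: [delta@0.0] ((true || ((if true then 7 else 5) < 0)) || true)
step 4: [if@0.1.0] ((true || (7 < 0)) || true)
step 5: [delta@0.1] ((true || false) || true)
step 6: [delta@0] (true || true)
step 7: [delta@root] true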